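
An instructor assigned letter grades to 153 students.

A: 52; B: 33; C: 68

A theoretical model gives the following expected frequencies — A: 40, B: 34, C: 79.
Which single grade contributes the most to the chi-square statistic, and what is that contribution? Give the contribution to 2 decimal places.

χ² = (52−40)²/40 + (33−34)²/34 + (68−79)²/79
   = 3.600 + 0.029 + 1.532
The largest term is for A: 3.60.

A, 3.60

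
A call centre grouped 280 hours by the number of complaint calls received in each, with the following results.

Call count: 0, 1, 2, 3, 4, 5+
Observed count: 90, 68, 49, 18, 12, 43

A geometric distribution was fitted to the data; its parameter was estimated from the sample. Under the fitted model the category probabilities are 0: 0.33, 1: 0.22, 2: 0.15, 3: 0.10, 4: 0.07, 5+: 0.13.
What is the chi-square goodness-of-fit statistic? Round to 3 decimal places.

9.609

Expected counts E_i = n·p_i: 280×0.33 = 92.4, 280×0.22 = 61.6, 280×0.15 = 42, 280×0.10 = 28, 280×0.07 = 19.6, 280×0.13 = 36.4.
χ² = (90−92.4)²/92.4 + (68−61.6)²/61.6 + (49−42)²/42 + (18−28)²/28 + (12−19.6)²/19.6 + (43−36.4)²/36.4
   = 0.0623 + 0.6649 + 1.1667 + 3.5714 + 2.9469 + 1.1967
Sum = 9.609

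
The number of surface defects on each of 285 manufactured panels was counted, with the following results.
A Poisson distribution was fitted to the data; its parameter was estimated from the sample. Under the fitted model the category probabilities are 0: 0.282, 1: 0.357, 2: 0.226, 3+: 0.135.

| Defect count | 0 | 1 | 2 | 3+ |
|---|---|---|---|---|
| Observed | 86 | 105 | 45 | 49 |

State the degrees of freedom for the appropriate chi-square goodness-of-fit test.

There are k = 4 categories and 1 parameter estimated from the data, so df = 4 − 1 − 1 = 2.

2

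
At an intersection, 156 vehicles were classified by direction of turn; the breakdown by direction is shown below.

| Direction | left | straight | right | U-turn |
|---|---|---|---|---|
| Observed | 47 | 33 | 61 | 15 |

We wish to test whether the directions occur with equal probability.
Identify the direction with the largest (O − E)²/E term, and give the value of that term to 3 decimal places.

U-turn, 14.769

Expected count for each of the 4 categories: 156/4 = 39.
left: (47 − 39)²/39 = 64/39 = 1.6410
straight: (33 − 39)²/39 = 36/39 = 0.9231
right: (61 − 39)²/39 = 484/39 = 12.4103
U-turn: (15 − 39)²/39 = 576/39 = 14.7692
The largest term is for U-turn: 14.769.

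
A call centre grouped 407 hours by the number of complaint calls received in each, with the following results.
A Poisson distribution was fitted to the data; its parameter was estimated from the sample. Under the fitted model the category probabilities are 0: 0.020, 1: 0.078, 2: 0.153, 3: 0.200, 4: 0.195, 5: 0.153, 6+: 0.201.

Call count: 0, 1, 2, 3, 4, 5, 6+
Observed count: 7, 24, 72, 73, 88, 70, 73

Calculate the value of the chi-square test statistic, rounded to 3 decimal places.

7.283

Expected counts E_i = n·p_i: 407×0.020 = 8.14, 407×0.078 = 31.746, 407×0.153 = 62.271, 407×0.200 = 81.4, 407×0.195 = 79.365, 407×0.153 = 62.271, 407×0.201 = 81.807.
cat         O        E   (O−E)²/E
0           7     8.14     0.1597
1          24   31.746     1.8900
2          72   62.271     1.5200
3          73     81.4     0.8668
4          88   79.365     0.9395
5          70   62.271     0.9593
6+         73   81.807     0.9481
Sum = 7.283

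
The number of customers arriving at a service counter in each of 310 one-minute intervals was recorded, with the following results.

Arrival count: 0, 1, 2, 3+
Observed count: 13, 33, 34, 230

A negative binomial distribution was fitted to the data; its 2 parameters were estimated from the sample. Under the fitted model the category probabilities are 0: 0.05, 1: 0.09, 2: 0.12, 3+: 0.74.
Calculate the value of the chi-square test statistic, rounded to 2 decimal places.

Expected counts E_i = n·p_i: 310×0.05 = 15.5, 310×0.09 = 27.9, 310×0.12 = 37.2, 310×0.74 = 229.4.
χ² = (13−15.5)²/15.5 + (33−27.9)²/27.9 + (34−37.2)²/37.2 + (230−229.4)²/229.4
   = 0.403 + 0.932 + 0.275 + 0.002
Sum = 1.61

1.61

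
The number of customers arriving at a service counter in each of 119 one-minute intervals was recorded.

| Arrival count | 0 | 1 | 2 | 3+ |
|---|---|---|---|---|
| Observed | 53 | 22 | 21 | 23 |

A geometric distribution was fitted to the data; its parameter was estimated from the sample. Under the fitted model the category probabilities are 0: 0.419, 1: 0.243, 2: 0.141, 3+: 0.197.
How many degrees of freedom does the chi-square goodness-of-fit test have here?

2

There are k = 4 categories and 1 parameter estimated from the data, so df = 4 − 1 − 1 = 2.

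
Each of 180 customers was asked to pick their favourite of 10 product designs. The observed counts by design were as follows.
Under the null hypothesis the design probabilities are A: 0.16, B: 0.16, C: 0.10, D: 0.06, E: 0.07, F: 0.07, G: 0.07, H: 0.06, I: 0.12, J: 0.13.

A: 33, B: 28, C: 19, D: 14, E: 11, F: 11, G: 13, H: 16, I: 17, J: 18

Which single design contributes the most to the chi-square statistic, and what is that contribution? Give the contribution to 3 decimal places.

H, 2.504

Expected counts E_i = n·p_i: 180×0.16 = 28.8, 180×0.16 = 28.8, 180×0.10 = 18, 180×0.06 = 10.8, 180×0.07 = 12.6, 180×0.07 = 12.6, 180×0.07 = 12.6, 180×0.06 = 10.8, 180×0.12 = 21.6, 180×0.13 = 23.4.
cat         O        E   (O−E)²/E
A          33     28.8     0.6125
B          28     28.8     0.0222
C          19       18     0.0556
D          14     10.8     0.9481
E          11     12.6     0.2032
F          11     12.6     0.2032
G          13     12.6     0.0127
H          16     10.8     2.5037
I          17     21.6     0.9796
J          18     23.4     1.2462
The largest term is for H: 2.504.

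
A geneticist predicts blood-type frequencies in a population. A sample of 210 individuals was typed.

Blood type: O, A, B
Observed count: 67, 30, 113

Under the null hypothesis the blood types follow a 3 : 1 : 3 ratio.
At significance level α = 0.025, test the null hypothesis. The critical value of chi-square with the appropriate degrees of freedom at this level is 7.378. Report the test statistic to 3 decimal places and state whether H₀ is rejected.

11.756; reject

Ratio total = 7. Expected counts: 210×3/7 = 90, 210×1/7 = 30, 210×3/7 = 90.
χ² = (67−90)²/90 + (30−30)²/30 + (113−90)²/90
   = 5.8778 + 0.0000 + 5.8778
Sum = 11.756
df = 2. Since 11.756 > 7.378, we reject H₀.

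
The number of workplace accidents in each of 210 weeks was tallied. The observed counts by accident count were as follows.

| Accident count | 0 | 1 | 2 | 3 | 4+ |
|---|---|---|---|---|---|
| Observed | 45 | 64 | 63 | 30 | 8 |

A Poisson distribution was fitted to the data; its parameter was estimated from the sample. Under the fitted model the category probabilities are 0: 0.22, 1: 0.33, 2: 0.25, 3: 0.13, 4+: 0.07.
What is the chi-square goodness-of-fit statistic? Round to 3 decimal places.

Expected counts E_i = n·p_i: 210×0.22 = 46.2, 210×0.33 = 69.3, 210×0.25 = 52.5, 210×0.13 = 27.3, 210×0.07 = 14.7.
χ² = (45−46.2)²/46.2 + (64−69.3)²/69.3 + (63−52.5)²/52.5 + (30−27.3)²/27.3 + (8−14.7)²/14.7
   = 0.0312 + 0.4053 + 2.1000 + 0.2670 + 3.0537
Sum = 5.857

5.857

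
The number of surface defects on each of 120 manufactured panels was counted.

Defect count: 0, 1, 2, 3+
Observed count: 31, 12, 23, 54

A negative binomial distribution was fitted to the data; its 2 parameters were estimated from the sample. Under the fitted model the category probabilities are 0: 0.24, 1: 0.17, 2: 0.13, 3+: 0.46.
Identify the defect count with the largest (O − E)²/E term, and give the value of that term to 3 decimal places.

Expected counts E_i = n·p_i: 120×0.24 = 28.8, 120×0.17 = 20.4, 120×0.13 = 15.6, 120×0.46 = 55.2.
cat         O        E   (O−E)²/E
0          31     28.8     0.1681
1          12     20.4     3.4588
2          23     15.6     3.5103
3+         54     55.2     0.0261
The largest term is for 2: 3.510.

2, 3.510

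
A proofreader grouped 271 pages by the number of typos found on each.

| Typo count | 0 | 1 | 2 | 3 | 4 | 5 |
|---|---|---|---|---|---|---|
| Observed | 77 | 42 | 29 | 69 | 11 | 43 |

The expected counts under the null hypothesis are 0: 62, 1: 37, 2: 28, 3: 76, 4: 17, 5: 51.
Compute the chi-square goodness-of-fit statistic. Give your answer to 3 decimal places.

8.358

χ² = (77−62)²/62 + (42−37)²/37 + (29−28)²/28 + (69−76)²/76 + (11−17)²/17 + (43−51)²/51
   = 3.6290 + 0.6757 + 0.0357 + 0.6447 + 2.1176 + 1.2549
Sum = 8.358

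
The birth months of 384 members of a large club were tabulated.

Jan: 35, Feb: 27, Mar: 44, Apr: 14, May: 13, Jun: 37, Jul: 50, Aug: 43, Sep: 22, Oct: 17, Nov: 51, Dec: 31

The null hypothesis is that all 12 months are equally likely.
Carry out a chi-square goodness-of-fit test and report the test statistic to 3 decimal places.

63.125

Under H₀ each category has probability 1/12, so each expected count is 384/12 = 32.
cat         O        E   (O−E)²/E
Jan        35       32     0.2813
Feb        27       32     0.7813
Mar        44       32     4.5000
Apr        14       32    10.1250
May        13       32    11.2813
Jun        37       32     0.7813
Jul        50       32    10.1250
Aug        43       32     3.7813
Sep        22       32     3.1250
Oct        17       32     7.0313
Nov        51       32    11.2813
Dec        31       32     0.0313
Sum = 63.125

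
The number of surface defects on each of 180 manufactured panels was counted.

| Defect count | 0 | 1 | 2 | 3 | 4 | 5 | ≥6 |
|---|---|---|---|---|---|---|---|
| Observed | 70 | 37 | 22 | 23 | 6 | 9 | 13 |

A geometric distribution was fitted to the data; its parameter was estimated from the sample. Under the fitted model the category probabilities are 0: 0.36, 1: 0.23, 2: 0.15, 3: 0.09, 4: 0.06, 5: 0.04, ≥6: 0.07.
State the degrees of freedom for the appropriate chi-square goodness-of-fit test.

There are k = 7 categories and 1 parameter estimated from the data, so df = 7 − 1 − 1 = 5.

5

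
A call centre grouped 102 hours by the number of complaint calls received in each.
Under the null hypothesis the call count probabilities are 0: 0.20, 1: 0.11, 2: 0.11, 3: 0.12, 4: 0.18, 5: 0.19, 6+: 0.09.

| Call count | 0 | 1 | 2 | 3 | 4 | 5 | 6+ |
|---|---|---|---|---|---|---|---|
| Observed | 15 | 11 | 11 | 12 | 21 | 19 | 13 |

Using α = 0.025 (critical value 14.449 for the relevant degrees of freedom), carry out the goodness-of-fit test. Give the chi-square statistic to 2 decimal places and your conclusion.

3.42; do not reject

Expected counts E_i = n·p_i: 102×0.20 = 20.4, 102×0.11 = 11.22, 102×0.11 = 11.22, 102×0.12 = 12.24, 102×0.18 = 18.36, 102×0.19 = 19.38, 102×0.09 = 9.18.
cat         O        E   (O−E)²/E
0          15     20.4      1.429
1          11    11.22      0.004
2          11    11.22      0.004
3          12    12.24      0.005
4          21    18.36      0.380
5          19    19.38      0.007
6+         13     9.18      1.590
Sum = 3.42
df = 6. Since 3.42 < 14.449, we do not reject H₀.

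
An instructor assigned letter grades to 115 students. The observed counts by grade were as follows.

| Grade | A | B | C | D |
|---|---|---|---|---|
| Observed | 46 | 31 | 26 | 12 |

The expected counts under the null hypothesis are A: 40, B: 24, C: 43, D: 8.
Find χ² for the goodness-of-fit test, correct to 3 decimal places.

cat         O        E   (O−E)²/E
A          46       40     0.9000
B          31       24     2.0417
C          26       43     6.7209
D          12        8     2.0000
Sum = 11.663

11.663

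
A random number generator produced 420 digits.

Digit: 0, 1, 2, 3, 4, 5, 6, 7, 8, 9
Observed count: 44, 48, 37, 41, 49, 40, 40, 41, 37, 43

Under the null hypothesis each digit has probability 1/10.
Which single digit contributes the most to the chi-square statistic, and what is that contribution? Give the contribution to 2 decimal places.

Under H₀ each category has probability 1/10, so each expected count is 420/10 = 42.
cat         O        E   (O−E)²/E
0          44       42      0.095
1          48       42      0.857
2          37       42      0.595
3          41       42      0.024
4          49       42      1.167
5          40       42      0.095
6          40       42      0.095
7          41       42      0.024
8          37       42      0.595
9          43       42      0.024
The largest term is for 4: 1.17.

4, 1.17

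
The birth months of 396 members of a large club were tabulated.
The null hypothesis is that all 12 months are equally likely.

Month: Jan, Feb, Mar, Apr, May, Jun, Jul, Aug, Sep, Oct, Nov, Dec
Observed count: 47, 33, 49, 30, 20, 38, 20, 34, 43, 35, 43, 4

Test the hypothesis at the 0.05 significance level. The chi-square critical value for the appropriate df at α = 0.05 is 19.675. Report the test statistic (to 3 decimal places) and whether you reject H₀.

Expected count for each of the 12 categories: 396/12 = 33.
cat         O        E   (O−E)²/E
Jan        47       33     5.9394
Feb        33       33     0.0000
Mar        49       33     7.7576
Apr        30       33     0.2727
May        20       33     5.1212
Jun        38       33     0.7576
Jul        20       33     5.1212
Aug        34       33     0.0303
Sep        43       33     3.0303
Oct        35       33     0.1212
Nov        43       33     3.0303
Dec         4       33    25.4848
Sum = 56.667
df = 11. Since 56.667 > 19.675, we reject H₀.

56.667; reject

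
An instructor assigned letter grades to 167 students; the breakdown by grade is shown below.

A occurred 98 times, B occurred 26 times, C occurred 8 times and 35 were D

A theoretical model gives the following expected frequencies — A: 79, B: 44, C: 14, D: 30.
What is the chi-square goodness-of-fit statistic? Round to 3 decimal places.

χ² = (98−79)²/79 + (26−44)²/44 + (8−14)²/14 + (35−30)²/30
   = 4.5696 + 7.3636 + 2.5714 + 0.8333
Sum = 15.338

15.338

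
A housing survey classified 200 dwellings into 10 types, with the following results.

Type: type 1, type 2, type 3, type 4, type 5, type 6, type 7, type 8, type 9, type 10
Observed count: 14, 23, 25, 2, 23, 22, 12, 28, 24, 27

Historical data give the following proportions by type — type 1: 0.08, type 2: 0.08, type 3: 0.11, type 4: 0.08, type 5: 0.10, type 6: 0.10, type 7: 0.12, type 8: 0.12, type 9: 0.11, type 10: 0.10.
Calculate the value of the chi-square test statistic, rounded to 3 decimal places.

25.920

Expected counts E_i = n·p_i: 200×0.08 = 16, 200×0.08 = 16, 200×0.11 = 22, 200×0.08 = 16, 200×0.10 = 20, 200×0.10 = 20, 200×0.12 = 24, 200×0.12 = 24, 200×0.11 = 22, 200×0.10 = 20.
type 1: (14 − 16)²/16 = 4/16 = 0.2500
type 2: (23 − 16)²/16 = 49/16 = 3.0625
type 3: (25 − 22)²/22 = 9/22 = 0.4091
type 4: (2 − 16)²/16 = 196/16 = 12.2500
type 5: (23 − 20)²/20 = 9/20 = 0.4500
type 6: (22 − 20)²/20 = 4/20 = 0.2000
type 7: (12 − 24)²/24 = 144/24 = 6.0000
type 8: (28 − 24)²/24 = 16/24 = 0.6667
type 9: (24 − 22)²/22 = 4/22 = 0.1818
type 10: (27 − 20)²/20 = 49/20 = 2.4500
Sum = 25.920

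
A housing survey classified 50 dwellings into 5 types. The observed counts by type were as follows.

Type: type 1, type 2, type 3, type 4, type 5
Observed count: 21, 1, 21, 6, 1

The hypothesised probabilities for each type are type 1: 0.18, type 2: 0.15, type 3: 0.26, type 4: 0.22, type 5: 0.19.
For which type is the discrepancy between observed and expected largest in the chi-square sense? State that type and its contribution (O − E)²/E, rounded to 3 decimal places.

type 1, 16.000

Expected counts E_i = n·p_i: 50×0.18 = 9, 50×0.15 = 7.5, 50×0.26 = 13, 50×0.22 = 11, 50×0.19 = 9.5.
cat         O        E   (O−E)²/E
type 1     21        9    16.0000
type 2      1      7.5     5.6333
type 3     21       13     4.9231
type 4      6       11     2.2727
type 5      1      9.5     7.6053
The largest term is for type 1: 16.000.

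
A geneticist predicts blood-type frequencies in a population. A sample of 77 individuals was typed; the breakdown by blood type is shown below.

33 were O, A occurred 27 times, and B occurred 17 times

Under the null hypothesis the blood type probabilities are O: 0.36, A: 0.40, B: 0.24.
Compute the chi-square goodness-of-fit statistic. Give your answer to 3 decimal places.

Expected counts E_i = n·p_i: 77×0.36 = 27.72, 77×0.40 = 30.8, 77×0.24 = 18.48.
O: (33 − 27.72)²/27.72 = 27.8784/27.72 = 1.0057
A: (27 − 30.8)²/30.8 = 14.44/30.8 = 0.4688
B: (17 − 18.48)²/18.48 = 2.1904/18.48 = 0.1185
Sum = 1.593

1.593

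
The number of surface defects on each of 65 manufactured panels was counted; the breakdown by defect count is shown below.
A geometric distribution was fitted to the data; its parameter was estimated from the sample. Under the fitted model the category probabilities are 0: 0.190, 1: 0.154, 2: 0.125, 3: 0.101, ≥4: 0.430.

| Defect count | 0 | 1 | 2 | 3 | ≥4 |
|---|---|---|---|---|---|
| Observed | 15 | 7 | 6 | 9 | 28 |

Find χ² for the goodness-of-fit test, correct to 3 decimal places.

2.933

Expected counts E_i = n·p_i: 65×0.190 = 12.35, 65×0.154 = 10.01, 65×0.125 = 8.125, 65×0.101 = 6.565, 65×0.430 = 27.95.
χ² = (15−12.35)²/12.35 + (7−10.01)²/10.01 + (6−8.125)²/8.125 + (9−6.565)²/6.565 + (28−27.95)²/27.95
   = 0.5686 + 0.9051 + 0.5558 + 0.9032 + 0.0001
Sum = 2.933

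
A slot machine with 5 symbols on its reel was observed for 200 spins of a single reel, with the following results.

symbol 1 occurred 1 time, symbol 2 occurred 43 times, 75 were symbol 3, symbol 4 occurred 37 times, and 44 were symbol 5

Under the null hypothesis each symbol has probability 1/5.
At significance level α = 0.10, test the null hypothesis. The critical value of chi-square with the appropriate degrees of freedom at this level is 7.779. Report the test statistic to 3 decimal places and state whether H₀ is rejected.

Under H₀ each category has probability 1/5, so each expected count is 200/5 = 40.
χ² = (1−40)²/40 + (43−40)²/40 + (75−40)²/40 + (37−40)²/40 + (44−40)²/40
   = 38.0250 + 0.2250 + 30.6250 + 0.2250 + 0.4000
Sum = 69.500
df = 4. Since 69.500 > 7.779, we reject H₀.

69.500; reject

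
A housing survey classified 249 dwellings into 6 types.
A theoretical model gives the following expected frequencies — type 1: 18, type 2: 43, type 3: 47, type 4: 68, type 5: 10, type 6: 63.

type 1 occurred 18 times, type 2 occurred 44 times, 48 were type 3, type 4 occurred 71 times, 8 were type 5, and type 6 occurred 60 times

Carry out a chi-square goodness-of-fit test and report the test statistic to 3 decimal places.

cat         O        E   (O−E)²/E
type 1     18       18     0.0000
type 2     44       43     0.0233
type 3     48       47     0.0213
type 4     71       68     0.1324
type 5      8       10     0.4000
type 6     60       63     0.1429
Sum = 0.720

0.720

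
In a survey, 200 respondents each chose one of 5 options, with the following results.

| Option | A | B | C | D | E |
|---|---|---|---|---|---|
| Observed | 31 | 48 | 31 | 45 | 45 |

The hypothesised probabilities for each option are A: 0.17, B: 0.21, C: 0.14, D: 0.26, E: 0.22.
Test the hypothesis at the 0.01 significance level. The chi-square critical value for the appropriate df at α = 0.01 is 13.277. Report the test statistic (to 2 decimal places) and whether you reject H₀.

2.41; do not reject

Expected counts E_i = n·p_i: 200×0.17 = 34, 200×0.21 = 42, 200×0.14 = 28, 200×0.26 = 52, 200×0.22 = 44.
χ² = (31−34)²/34 + (48−42)²/42 + (31−28)²/28 + (45−52)²/52 + (45−44)²/44
   = 0.265 + 0.857 + 0.321 + 0.942 + 0.023
Sum = 2.41
df = 4. Since 2.41 < 13.277, we do not reject H₀.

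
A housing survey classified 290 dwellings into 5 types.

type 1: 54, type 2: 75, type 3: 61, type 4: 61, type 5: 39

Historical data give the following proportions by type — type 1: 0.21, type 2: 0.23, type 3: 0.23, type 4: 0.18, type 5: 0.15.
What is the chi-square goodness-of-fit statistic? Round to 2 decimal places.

4.25

Expected counts E_i = n·p_i: 290×0.21 = 60.9, 290×0.23 = 66.7, 290×0.23 = 66.7, 290×0.18 = 52.2, 290×0.15 = 43.5.
χ² = (54−60.9)²/60.9 + (75−66.7)²/66.7 + (61−66.7)²/66.7 + (61−52.2)²/52.2 + (39−43.5)²/43.5
   = 0.782 + 1.033 + 0.487 + 1.484 + 0.466
Sum = 4.25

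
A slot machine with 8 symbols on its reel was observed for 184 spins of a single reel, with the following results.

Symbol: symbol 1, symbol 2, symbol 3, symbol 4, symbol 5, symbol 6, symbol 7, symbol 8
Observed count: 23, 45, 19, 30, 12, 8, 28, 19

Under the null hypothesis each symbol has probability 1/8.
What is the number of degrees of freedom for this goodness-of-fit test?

7

There are k = 8 categories and no parameters were estimated from the data, so df = 8 − 1 = 7.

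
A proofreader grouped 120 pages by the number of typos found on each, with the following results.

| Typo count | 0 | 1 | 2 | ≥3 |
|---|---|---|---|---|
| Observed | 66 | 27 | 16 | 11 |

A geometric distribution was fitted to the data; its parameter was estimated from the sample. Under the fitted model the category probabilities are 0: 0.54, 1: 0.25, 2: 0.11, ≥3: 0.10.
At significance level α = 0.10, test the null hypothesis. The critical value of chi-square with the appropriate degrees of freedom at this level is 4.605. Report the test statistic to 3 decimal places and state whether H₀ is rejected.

Expected counts E_i = n·p_i: 120×0.54 = 64.8, 120×0.25 = 30, 120×0.11 = 13.2, 120×0.10 = 12.
cat         O        E   (O−E)²/E
0          66     64.8     0.0222
1          27       30     0.3000
2          16     13.2     0.5939
≥3         11       12     0.0833
Sum = 0.999
df = 2. Since 0.999 < 4.605, we do not reject H₀.

0.999; do not reject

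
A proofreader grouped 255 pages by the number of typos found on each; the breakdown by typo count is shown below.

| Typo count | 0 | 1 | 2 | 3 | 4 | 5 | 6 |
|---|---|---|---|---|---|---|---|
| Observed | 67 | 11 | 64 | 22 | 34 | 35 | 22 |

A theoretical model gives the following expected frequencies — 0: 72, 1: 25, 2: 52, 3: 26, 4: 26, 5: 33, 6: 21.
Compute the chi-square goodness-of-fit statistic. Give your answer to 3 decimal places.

cat         O        E   (O−E)²/E
0          67       72     0.3472
1          11       25     7.8400
2          64       52     2.7692
3          22       26     0.6154
4          34       26     2.4615
5          35       33     0.1212
6          22       21     0.0476
Sum = 14.202

14.202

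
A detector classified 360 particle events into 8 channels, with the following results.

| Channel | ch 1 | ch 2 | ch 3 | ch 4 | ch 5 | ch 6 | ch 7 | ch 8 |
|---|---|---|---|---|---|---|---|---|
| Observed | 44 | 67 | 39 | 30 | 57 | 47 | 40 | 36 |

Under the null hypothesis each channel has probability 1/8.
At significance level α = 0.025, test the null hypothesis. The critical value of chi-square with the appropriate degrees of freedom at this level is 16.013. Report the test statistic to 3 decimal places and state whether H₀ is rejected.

Under H₀ each category has probability 1/8, so each expected count is 360/8 = 45.
χ² = (44−45)²/45 + (67−45)²/45 + (39−45)²/45 + (30−45)²/45 + (57−45)²/45 + (47−45)²/45 + (40−45)²/45 + (36−45)²/45
   = 0.0222 + 10.7556 + 0.8000 + 5.0000 + 3.2000 + 0.0889 + 0.5556 + 1.8000
Sum = 22.222
df = 7. Since 22.222 > 16.013, we reject H₀.

22.222; reject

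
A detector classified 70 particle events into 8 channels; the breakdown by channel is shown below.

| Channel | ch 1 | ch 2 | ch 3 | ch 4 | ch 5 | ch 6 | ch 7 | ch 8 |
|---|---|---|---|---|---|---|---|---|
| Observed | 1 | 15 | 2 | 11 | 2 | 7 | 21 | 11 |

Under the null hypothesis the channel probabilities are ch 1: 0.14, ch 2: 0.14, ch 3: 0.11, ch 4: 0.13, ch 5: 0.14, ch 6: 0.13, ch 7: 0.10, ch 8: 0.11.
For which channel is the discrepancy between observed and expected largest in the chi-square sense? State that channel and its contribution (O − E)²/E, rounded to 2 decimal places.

Expected counts E_i = n·p_i: 70×0.14 = 9.8, 70×0.14 = 9.8, 70×0.11 = 7.7, 70×0.13 = 9.1, 70×0.14 = 9.8, 70×0.13 = 9.1, 70×0.10 = 7, 70×0.11 = 7.7.
χ² = (1−9.8)²/9.8 + (15−9.8)²/9.8 + (2−7.7)²/7.7 + (11−9.1)²/9.1 + (2−9.8)²/9.8 + (7−9.1)²/9.1 + (21−7)²/7 + (11−7.7)²/7.7
   = 7.902 + 2.759 + 4.219 + 0.397 + 6.208 + 0.485 + 28.000 + 1.414
The largest term is for ch 7: 28.00.

ch 7, 28.00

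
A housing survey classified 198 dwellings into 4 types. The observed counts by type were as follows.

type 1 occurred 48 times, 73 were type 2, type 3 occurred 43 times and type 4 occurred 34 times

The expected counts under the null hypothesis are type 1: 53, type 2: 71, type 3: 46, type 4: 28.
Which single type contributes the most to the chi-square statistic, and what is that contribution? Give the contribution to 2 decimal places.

type 4, 1.29

cat         O        E   (O−E)²/E
type 1     48       53      0.472
type 2     73       71      0.056
type 3     43       46      0.196
type 4     34       28      1.286
The largest term is for type 4: 1.29.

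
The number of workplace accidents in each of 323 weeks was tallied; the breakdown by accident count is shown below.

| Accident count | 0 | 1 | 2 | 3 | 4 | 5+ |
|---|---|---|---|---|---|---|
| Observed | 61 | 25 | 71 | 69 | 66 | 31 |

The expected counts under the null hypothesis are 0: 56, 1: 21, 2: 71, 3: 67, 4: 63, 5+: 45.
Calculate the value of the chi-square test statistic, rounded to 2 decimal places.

cat         O        E   (O−E)²/E
0          61       56      0.446
1          25       21      0.762
2          71       71      0.000
3          69       67      0.060
4          66       63      0.143
5+         31       45      4.356
Sum = 5.77

5.77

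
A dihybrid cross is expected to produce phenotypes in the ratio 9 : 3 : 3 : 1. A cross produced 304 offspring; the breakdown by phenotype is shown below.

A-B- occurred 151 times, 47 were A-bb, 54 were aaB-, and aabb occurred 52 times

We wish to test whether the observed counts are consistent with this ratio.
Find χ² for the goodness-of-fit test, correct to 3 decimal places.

Ratio total = 16. Expected counts: 304×9/16 = 171, 304×3/16 = 57, 304×3/16 = 57, 304×1/16 = 19.
cat         O        E   (O−E)²/E
A-B-      151      171     2.3392
A-bb       47       57     1.7544
aaB-       54       57     0.1579
aabb       52       19    57.3158
Sum = 61.567

61.567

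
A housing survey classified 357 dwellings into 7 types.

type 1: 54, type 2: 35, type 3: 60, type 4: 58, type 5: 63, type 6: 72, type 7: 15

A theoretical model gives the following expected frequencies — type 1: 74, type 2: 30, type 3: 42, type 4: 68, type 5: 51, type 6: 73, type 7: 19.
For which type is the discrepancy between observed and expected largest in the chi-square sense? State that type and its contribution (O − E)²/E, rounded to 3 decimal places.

cat         O        E   (O−E)²/E
type 1     54       74     5.4054
type 2     35       30     0.8333
type 3     60       42     7.7143
type 4     58       68     1.4706
type 5     63       51     2.8235
type 6     72       73     0.0137
type 7     15       19     0.8421
The largest term is for type 3: 7.714.

type 3, 7.714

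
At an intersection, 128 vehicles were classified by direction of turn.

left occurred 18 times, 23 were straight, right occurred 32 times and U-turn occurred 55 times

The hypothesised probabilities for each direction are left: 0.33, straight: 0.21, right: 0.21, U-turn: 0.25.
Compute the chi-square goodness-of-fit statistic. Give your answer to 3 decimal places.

Expected counts E_i = n·p_i: 128×0.33 = 42.24, 128×0.21 = 26.88, 128×0.21 = 26.88, 128×0.25 = 32.
left: (18 − 42.24)²/42.24 = 587.5776/42.24 = 13.9105
straight: (23 − 26.88)²/26.88 = 15.0544/26.88 = 0.5601
right: (32 − 26.88)²/26.88 = 26.2144/26.88 = 0.9752
U-turn: (55 − 32)²/32 = 529/32 = 16.5313
Sum = 31.977

31.977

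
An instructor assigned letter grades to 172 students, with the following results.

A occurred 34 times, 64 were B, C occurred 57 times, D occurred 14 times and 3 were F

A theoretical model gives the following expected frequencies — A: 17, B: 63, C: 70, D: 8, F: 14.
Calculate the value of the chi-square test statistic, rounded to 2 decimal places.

A: (34 − 17)²/17 = 289/17 = 17.000
B: (64 − 63)²/63 = 1/63 = 0.016
C: (57 − 70)²/70 = 169/70 = 2.414
D: (14 − 8)²/8 = 36/8 = 4.500
F: (3 − 14)²/14 = 121/14 = 8.643
Sum = 32.57

32.57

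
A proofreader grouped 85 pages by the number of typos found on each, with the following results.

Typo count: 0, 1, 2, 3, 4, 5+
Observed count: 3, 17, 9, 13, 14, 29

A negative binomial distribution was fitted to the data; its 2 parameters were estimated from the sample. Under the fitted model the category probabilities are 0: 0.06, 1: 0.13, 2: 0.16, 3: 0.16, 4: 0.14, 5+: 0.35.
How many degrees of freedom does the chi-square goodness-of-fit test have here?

3

There are k = 6 categories and 2 parameters estimated from the data, so df = 6 − 1 − 2 = 3.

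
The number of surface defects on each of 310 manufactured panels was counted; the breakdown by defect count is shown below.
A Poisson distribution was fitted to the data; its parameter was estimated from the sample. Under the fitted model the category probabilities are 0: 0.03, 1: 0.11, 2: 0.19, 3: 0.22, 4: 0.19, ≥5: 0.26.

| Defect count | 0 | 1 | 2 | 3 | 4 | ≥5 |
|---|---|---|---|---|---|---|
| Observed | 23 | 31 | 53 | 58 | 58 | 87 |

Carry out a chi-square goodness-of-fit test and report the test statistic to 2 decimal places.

Expected counts E_i = n·p_i: 310×0.03 = 9.3, 310×0.11 = 34.1, 310×0.19 = 58.9, 310×0.22 = 68.2, 310×0.19 = 58.9, 310×0.26 = 80.6.
cat         O        E   (O−E)²/E
0          23      9.3     20.182
1          31     34.1      0.282
2          53     58.9      0.591
3          58     68.2      1.526
4          58     58.9      0.014
≥5         87     80.6      0.508
Sum = 23.10

23.10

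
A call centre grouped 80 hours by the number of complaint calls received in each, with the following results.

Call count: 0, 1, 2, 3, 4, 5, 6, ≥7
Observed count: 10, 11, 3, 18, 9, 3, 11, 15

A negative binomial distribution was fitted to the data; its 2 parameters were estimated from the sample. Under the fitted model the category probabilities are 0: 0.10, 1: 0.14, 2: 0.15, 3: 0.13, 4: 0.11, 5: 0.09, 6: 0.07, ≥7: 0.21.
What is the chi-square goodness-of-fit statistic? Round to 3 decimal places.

20.662

Expected counts E_i = n·p_i: 80×0.10 = 8, 80×0.14 = 11.2, 80×0.15 = 12, 80×0.13 = 10.4, 80×0.11 = 8.8, 80×0.09 = 7.2, 80×0.07 = 5.6, 80×0.21 = 16.8.
0: (10 − 8)²/8 = 4/8 = 0.5000
1: (11 − 11.2)²/11.2 = 0.04/11.2 = 0.0036
2: (3 − 12)²/12 = 81/12 = 6.7500
3: (18 − 10.4)²/10.4 = 57.76/10.4 = 5.5538
4: (9 − 8.8)²/8.8 = 0.04/8.8 = 0.0045
5: (3 − 7.2)²/7.2 = 17.64/7.2 = 2.4500
6: (11 − 5.6)²/5.6 = 29.16/5.6 = 5.2071
≥7: (15 − 16.8)²/16.8 = 3.24/16.8 = 0.1929
Sum = 20.662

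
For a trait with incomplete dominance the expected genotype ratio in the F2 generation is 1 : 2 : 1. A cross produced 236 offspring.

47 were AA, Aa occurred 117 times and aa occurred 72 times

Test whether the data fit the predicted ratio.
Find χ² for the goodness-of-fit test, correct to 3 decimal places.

Ratio total = 4. Expected counts: 236×1/4 = 59, 236×2/4 = 118, 236×1/4 = 59.
cat         O        E   (O−E)²/E
AA         47       59     2.4407
Aa        117      118     0.0085
aa         72       59     2.8644
Sum = 5.314

5.314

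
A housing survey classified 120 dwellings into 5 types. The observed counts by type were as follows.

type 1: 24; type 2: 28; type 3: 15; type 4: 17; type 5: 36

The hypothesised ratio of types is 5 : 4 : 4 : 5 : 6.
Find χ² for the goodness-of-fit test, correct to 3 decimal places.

Ratio total = 24. Expected counts: 120×5/24 = 25, 120×4/24 = 20, 120×4/24 = 20, 120×5/24 = 25, 120×6/24 = 30.
type 1: (24 − 25)²/25 = 1/25 = 0.0400
type 2: (28 − 20)²/20 = 64/20 = 3.2000
type 3: (15 − 20)²/20 = 25/20 = 1.2500
type 4: (17 − 25)²/25 = 64/25 = 2.5600
type 5: (36 − 30)²/30 = 36/30 = 1.2000
Sum = 8.250

8.250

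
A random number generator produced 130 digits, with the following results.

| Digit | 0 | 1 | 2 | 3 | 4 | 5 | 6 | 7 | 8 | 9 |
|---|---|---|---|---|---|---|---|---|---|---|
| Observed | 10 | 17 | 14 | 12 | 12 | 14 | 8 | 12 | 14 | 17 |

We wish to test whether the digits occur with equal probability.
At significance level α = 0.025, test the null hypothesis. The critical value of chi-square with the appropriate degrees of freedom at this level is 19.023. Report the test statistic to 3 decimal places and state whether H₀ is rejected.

Expected count for each of the 10 categories: 130/10 = 13.
cat         O        E   (O−E)²/E
0          10       13     0.6923
1          17       13     1.2308
2          14       13     0.0769
3          12       13     0.0769
4          12       13     0.0769
5          14       13     0.0769
6           8       13     1.9231
7          12       13     0.0769
8          14       13     0.0769
9          17       13     1.2308
Sum = 5.538
df = 9. Since 5.538 < 19.023, we do not reject H₀.

5.538; do not reject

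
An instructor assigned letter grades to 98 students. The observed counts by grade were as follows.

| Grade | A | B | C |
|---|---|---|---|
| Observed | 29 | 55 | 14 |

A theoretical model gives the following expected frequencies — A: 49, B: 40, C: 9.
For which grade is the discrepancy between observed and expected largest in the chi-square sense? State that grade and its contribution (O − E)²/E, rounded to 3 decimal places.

A, 8.163

A: (29 − 49)²/49 = 400/49 = 8.1633
B: (55 − 40)²/40 = 225/40 = 5.6250
C: (14 − 9)²/9 = 25/9 = 2.7778
The largest term is for A: 8.163.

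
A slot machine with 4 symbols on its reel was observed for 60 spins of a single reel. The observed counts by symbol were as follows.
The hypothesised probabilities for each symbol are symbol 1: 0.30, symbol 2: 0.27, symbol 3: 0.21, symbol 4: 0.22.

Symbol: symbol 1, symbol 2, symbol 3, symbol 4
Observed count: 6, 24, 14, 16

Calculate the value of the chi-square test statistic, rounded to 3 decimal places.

12.505

Expected counts E_i = n·p_i: 60×0.30 = 18, 60×0.27 = 16.2, 60×0.21 = 12.6, 60×0.22 = 13.2.
χ² = (6−18)²/18 + (24−16.2)²/16.2 + (14−12.6)²/12.6 + (16−13.2)²/13.2
   = 8.0000 + 3.7556 + 0.1556 + 0.5939
Sum = 12.505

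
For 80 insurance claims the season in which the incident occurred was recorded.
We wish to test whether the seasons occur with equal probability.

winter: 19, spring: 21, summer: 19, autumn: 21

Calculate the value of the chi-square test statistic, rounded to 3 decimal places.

0.200

Under H₀ each category has probability 1/4, so each expected count is 80/4 = 20.
χ² = (19−20)²/20 + (21−20)²/20 + (19−20)²/20 + (21−20)²/20
   = 0.0500 + 0.0500 + 0.0500 + 0.0500
Sum = 0.200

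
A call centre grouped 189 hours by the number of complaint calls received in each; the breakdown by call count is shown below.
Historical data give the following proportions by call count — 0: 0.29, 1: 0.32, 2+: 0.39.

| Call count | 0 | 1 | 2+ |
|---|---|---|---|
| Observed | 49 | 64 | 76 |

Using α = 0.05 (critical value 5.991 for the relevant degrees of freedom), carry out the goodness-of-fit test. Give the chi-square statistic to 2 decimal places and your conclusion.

0.89; do not reject

Expected counts E_i = n·p_i: 189×0.29 = 54.81, 189×0.32 = 60.48, 189×0.39 = 73.71.
χ² = (49−54.81)²/54.81 + (64−60.48)²/60.48 + (76−73.71)²/73.71
   = 0.616 + 0.205 + 0.071
Sum = 0.89
df = 2. Since 0.89 < 5.991, we do not reject H₀.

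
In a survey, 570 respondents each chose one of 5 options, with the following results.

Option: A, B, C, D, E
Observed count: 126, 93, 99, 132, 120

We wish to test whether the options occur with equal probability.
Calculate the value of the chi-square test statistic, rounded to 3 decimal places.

Under H₀ each category has probability 1/5, so each expected count is 570/5 = 114.
χ² = (126−114)²/114 + (93−114)²/114 + (99−114)²/114 + (132−114)²/114 + (120−114)²/114
   = 1.2632 + 3.8684 + 1.9737 + 2.8421 + 0.3158
Sum = 10.263

10.263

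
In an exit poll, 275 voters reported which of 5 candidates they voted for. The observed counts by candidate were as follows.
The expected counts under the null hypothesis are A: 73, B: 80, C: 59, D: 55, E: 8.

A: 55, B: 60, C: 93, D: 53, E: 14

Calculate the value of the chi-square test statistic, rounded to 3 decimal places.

cat         O        E   (O−E)²/E
A          55       73     4.4384
B          60       80     5.0000
C          93       59    19.5932
D          53       55     0.0727
E          14        8     4.5000
Sum = 33.604

33.604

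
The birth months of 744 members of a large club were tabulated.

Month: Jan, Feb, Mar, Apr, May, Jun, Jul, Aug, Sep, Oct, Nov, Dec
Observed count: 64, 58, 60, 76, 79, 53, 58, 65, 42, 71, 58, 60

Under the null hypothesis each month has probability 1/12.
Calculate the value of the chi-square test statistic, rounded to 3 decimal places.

Expected count for each of the 12 categories: 744/12 = 62.
Jan: (64 − 62)²/62 = 4/62 = 0.0645
Feb: (58 − 62)²/62 = 16/62 = 0.2581
Mar: (60 − 62)²/62 = 4/62 = 0.0645
Apr: (76 − 62)²/62 = 196/62 = 3.1613
May: (79 − 62)²/62 = 289/62 = 4.6613
Jun: (53 − 62)²/62 = 81/62 = 1.3065
Jul: (58 − 62)²/62 = 16/62 = 0.2581
Aug: (65 − 62)²/62 = 9/62 = 0.1452
Sep: (42 − 62)²/62 = 400/62 = 6.4516
Oct: (71 − 62)²/62 = 81/62 = 1.3065
Nov: (58 − 62)²/62 = 16/62 = 0.2581
Dec: (60 − 62)²/62 = 4/62 = 0.0645
Sum = 18.000

18.000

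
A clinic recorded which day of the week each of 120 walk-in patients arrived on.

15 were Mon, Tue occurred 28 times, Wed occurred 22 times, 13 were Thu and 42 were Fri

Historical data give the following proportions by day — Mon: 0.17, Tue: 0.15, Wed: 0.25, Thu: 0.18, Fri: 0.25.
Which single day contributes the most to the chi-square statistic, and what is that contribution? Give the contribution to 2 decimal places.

Tue, 5.56

Expected counts E_i = n·p_i: 120×0.17 = 20.4, 120×0.15 = 18, 120×0.25 = 30, 120×0.18 = 21.6, 120×0.25 = 30.
Mon: (15 − 20.4)²/20.4 = 29.16/20.4 = 1.429
Tue: (28 − 18)²/18 = 100/18 = 5.556
Wed: (22 − 30)²/30 = 64/30 = 2.133
Thu: (13 − 21.6)²/21.6 = 73.96/21.6 = 3.424
Fri: (42 − 30)²/30 = 144/30 = 4.800
The largest term is for Tue: 5.56.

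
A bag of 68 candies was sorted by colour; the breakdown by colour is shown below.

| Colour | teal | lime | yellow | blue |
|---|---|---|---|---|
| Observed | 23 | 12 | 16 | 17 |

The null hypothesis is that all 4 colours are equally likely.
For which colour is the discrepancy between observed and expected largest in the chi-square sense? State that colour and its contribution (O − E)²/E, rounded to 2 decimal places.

teal, 2.12

Expected count for each of the 4 categories: 68/4 = 17.
χ² = (23−17)²/17 + (12−17)²/17 + (16−17)²/17 + (17−17)²/17
   = 2.118 + 1.471 + 0.059 + 0.000
The largest term is for teal: 2.12.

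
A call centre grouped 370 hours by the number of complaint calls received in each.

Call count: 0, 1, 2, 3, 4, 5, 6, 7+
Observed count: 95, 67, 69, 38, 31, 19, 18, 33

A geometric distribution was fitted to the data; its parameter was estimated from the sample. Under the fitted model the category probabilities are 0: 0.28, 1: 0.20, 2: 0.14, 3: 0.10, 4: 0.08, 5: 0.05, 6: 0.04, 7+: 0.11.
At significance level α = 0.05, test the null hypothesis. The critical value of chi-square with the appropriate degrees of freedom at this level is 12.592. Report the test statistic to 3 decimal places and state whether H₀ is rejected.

Expected counts E_i = n·p_i: 370×0.28 = 103.6, 370×0.20 = 74, 370×0.14 = 51.8, 370×0.10 = 37, 370×0.08 = 29.6, 370×0.05 = 18.5, 370×0.04 = 14.8, 370×0.11 = 40.7.
0: (95 − 103.6)²/103.6 = 73.96/103.6 = 0.7139
1: (67 − 74)²/74 = 49/74 = 0.6622
2: (69 − 51.8)²/51.8 = 295.84/51.8 = 5.7112
3: (38 − 37)²/37 = 1/37 = 0.0270
4: (31 − 29.6)²/29.6 = 1.96/29.6 = 0.0662
5: (19 − 18.5)²/18.5 = 0.25/18.5 = 0.0135
6: (18 − 14.8)²/14.8 = 10.24/14.8 = 0.6919
7+: (33 − 40.7)²/40.7 = 59.29/40.7 = 1.4568
Sum = 9.343
df = 6. Since 9.343 < 12.592, we do not reject H₀.

9.343; do not reject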